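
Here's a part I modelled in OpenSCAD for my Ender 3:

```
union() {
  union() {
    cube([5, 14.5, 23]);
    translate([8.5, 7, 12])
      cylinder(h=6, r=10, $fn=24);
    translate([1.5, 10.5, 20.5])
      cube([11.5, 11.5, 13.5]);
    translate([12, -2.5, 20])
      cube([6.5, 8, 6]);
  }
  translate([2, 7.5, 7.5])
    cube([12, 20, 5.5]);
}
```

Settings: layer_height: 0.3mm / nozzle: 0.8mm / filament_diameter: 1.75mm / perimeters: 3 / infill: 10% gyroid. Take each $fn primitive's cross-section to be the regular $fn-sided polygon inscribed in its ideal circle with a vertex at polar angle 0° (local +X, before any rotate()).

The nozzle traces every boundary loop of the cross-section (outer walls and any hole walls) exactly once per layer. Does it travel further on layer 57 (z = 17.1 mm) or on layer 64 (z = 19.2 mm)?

layer 57 (z = 17.1 mm)

Layer 57 (z = 17.1): the cube (footprint 5×14.5) is included at this height (perimeter 39.00 mm); the r=10 cylinder at (8.5, 7) contributes a regular 24-gon of circumradius 10 (perimeter = 2·24·10.000·sin(180°/24) = 62.65 mm); the cube at (1.5, 10.5) is not intersected at this z (z outside [20.5, 34]); the cube at (12, -2.5) is absent (z outside [20, 26]); Merging all regions: the regions partially overlap (shared area 69.21 mm²), so the edge portions inside another operand are dropped and the merged outline is re-measured after clipping — boundary = 64.79 mm; the cube at (2, 7.5) does not reach this height (z outside [7.5, 13]); Merging all regions: only the result so far is present, so the union is just that shape — boundary = 64.79 mm. So its perimeter = 64.79 mm. Layer 64 (z = 19.2): the 5×14.5 cube contributes its full rectangle (perimeter 39.00 mm); the cylinder at (8.5, 7) does not reach this height (z outside [12, 18]); the cube at (1.5, 10.5) is absent (z outside [20.5, 34]); the cube at (12, -2.5) is not intersected at this z (z outside [20, 26]); Taking the union: only the 5×14.5 cube is present, so the union is just that shape — boundary = 39.00 mm; the cube at (2, 7.5) is not intersected at this z (z outside [7.5, 13]); Taking the union: only that combined region is present, so the union is just that shape — boundary = 39.00 mm. So its perimeter = 39.00 mm. Layer 57 is larger (64.79 vs 39.00 mm).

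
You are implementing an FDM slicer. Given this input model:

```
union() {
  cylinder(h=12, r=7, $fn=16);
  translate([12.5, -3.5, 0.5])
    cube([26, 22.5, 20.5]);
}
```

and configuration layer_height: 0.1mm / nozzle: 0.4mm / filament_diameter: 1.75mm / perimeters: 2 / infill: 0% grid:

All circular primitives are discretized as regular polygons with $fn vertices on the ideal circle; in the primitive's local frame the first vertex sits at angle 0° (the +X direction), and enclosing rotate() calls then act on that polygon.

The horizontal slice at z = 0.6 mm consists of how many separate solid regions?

At z = 0.6 mm: the r=7 cylinder contributes a regular 16-gon of circumradius 7; the cube at (12.5, -3.5) (footprint 26×22.5) is included at this height; Combining (union): the 2 present regions are separate (no shared area or edge), so areas and boundary lengths simply add and each stays a separate island — 2 connected regions. The result has 2 disconnected regions.

2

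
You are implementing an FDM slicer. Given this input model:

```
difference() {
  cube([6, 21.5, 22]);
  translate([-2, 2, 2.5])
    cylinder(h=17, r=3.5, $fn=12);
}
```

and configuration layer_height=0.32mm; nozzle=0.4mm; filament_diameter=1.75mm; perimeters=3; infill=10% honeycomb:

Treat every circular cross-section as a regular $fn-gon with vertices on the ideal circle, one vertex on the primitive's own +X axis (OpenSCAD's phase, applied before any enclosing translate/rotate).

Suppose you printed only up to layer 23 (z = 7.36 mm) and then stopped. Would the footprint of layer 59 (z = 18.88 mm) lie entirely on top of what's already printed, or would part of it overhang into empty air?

Compare the two slices. At z = 7.36: the cube (footprint 6×21.5) is included at this height (area 129.00 mm²); the r=3.5 cylinder at (-2, 2) contributes a regular 12-gon of circumradius 3.5 (area = (12/2)·3.500²·sin(360°/12) = 36.75 mm²); After the difference (first − rest): starting from the 6×21.5 cube (129.00 mm²), the r=3.5 cylinder at (-2, 2) partially overlaps it — only the 5.19 mm² overlap (of its 36.75 mm²) is removed, clipping the outline — area = 123.81 mm². At z = 18.88: the cube (footprint 6×21.5) is included at this height (area 129.00 mm²); the cylinder at (-2, 2): section is a regular 12-gon, circumradius r=3.5 (area = (12/2)·3.500²·sin(360°/12) = 36.75 mm²); Subtracting the remaining from the first: starting from the 6×21.5 cube (129.00 mm²), the r=3.5 cylinder at (-2, 2) partially overlaps it — only the 5.19 mm² overlap (of its 36.75 mm²) is removed, clipping the outline — area = 123.81 mm². Checking containment: the cross-section at z = 18.88 is a subset of the cross-section at z = 7.36.

entirely on top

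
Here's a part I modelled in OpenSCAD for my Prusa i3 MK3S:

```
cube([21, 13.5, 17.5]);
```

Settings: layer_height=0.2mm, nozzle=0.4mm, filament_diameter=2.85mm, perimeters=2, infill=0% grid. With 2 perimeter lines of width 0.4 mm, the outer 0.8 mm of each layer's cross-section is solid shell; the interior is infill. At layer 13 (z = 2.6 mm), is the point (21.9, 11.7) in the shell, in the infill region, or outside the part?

outside

At z = 2.6 mm: the cube is present — its section is the full 21×13.5 rectangle. Overall, the cross-section is a single solid region. The nearest boundary edge runs (21.00, 0.00)→(21.00, 13.50); distance from the point to it = 0.90 mm. The point is not inside any of the regions above, so it lies outside the cross-section (0.90 mm from the nearest boundary).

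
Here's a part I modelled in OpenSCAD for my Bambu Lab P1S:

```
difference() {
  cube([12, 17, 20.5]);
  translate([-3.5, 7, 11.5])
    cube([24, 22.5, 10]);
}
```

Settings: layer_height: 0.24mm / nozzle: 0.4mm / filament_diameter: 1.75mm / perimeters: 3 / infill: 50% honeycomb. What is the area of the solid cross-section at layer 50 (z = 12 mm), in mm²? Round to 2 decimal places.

84.00 mm²

At z = 12 mm: the cube is present — its section is the full 12×17 rectangle (area 204.00 mm²); the cube at (-3.5, 7) is present — its section is the full 24×22.5 rectangle (area 540.00 mm²); Subtracting the remaining from the first: starting from the 12×17 cube (204.00 mm²), the 24×22.5 cube at (-3.5, 7) partially overlaps it — only the 120.00 mm² overlap (of its 540.00 mm²) is removed, clipping the outline — area = 84.00 mm². Overall, the cross-section is a single solid region. Net area = 84.00 mm².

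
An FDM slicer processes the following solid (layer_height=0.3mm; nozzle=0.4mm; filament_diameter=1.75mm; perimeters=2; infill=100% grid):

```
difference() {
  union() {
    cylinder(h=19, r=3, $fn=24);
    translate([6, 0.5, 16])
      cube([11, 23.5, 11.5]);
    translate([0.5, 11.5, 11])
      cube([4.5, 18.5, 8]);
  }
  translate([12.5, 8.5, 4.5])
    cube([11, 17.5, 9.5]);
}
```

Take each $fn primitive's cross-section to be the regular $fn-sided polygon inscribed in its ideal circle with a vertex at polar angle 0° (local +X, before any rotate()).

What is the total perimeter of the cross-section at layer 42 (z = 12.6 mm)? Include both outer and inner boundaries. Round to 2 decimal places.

At z = 12.6 mm: the r=3 cylinder contributes a regular 24-gon of circumradius 3 (perimeter = 2·24·3.000·sin(180°/24) = 18.80 mm); the cube at (6, 0.5) does not reach this height (z outside [16, 27.5]); the cube at (0.5, 11.5) (footprint 4.5×18.5) is included at this height (perimeter 46.00 mm); Merging all regions: the 2 present regions are separate (no shared area or edge), so areas and boundary lengths simply add and each stays a separate island — boundary = 64.80 mm; the cube at (12.5, 8.5) (footprint 11×17.5) is included at this height (perimeter 57.00 mm); Subtracting the remaining from the first: starting from the result so far, the 11×17.5 cube at (12.5, 8.5) misses the remaining region (no effect) — boundary = 64.80 mm. Overall, the cross-section has 2 separate islands. Total boundary length (outer) = 64.80 mm.

64.80 mm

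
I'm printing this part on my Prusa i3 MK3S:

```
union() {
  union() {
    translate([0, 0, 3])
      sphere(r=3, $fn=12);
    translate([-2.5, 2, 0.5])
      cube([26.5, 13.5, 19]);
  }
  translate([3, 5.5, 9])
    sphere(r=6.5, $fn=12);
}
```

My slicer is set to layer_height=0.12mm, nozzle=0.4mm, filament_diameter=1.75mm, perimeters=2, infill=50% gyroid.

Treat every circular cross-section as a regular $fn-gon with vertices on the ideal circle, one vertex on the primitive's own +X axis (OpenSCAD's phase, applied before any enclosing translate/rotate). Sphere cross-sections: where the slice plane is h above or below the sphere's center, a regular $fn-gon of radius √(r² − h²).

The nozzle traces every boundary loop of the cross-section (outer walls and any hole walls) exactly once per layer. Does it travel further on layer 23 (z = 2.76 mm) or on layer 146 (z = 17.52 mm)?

Layer 23 (z = 2.76): the sphere: section is a regular 12-gon, circumradius = √(r²−h²) = √(3²−0.24²) = 2.990 (perimeter = 2·12·2.990·sin(180°/12) = 18.58 mm); the cube at (-2.5, 2) (footprint 26.5×13.5) is included at this height (perimeter 80.00 mm); Taking the union: the regions partially overlap (shared area 2.71 mm²), so the edge portions inside another operand are dropped and the merged outline is re-measured after clipping — boundary = 89.64 mm; the r=6.5 sphere at (3, 5.5) slices to a regular 12-gon of circumradius 1.820 (√(r²−h²) with h=6.24 from center) (perimeter = 2·12·1.820·sin(180°/12) = 11.31 mm); Merging all regions: the r=6.5 sphere at (3, 5.5) lies entirely inside that combined region, so the union is just that combined region — boundary = 89.64 mm. So its perimeter = 89.64 mm. Layer 146 (z = 17.52): the sphere does not reach this height (|z−center|=14.520 > r=3); the 26.5×13.5 cube at (-2.5, 2) contributes its full rectangle (perimeter 80.00 mm); Merging all regions: only the 26.5×13.5 cube at (-2.5, 2) is present, so the union is just that shape — boundary = 80.00 mm; the sphere at (3, 5.5) is absent (|z−center|=8.520 > r=6.5); Taking the union: only the result so far is present, so the union is just that shape — boundary = 80.00 mm. So its perimeter = 80.00 mm. Layer 23 is larger (89.64 vs 80.00 mm).

layer 23 (z = 2.76 mm)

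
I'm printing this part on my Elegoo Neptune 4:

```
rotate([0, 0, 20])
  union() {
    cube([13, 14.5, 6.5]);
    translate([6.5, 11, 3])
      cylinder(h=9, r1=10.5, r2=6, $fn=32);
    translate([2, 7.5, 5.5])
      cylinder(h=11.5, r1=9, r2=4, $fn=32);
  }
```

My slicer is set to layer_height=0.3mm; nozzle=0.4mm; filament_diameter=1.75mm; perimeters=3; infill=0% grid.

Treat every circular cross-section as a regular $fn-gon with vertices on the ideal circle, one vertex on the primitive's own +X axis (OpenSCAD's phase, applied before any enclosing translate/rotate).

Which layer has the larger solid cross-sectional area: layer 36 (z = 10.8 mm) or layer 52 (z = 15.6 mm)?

Layer 36 (z = 10.8): the cube is not intersected at this z (z outside [0, 6.5]); the cone at (6.5, 11) (r1=10.5→r2=6) has section circumradius 6.600 here — a regular 32-gon (area = (32/2)·6.600²·sin(360°/32) = 135.97 mm²); the cone at (2, 7.5) contributes a regular 32-gon of circumradius 6.696 (interpolated between r1=9 and r2=4 at t=0.461) (area = (32/2)·6.696²·sin(360°/32) = 139.94 mm²); Taking the union: the regions partially overlap — summed areas 275.91 mm² minus the doubly-counted overlap 64.80 mm² gives 211.11 mm² — area = 211.11 mm²; (rotated 20° about Z; rotation is an isometry so areas/perimeters/island counts are preserved). So its area = 211.11 mm². Layer 52 (z = 15.6): the cube is absent (z outside [0, 6.5]); the cone at (6.5, 11) does not reach this height (z outside [3, 12]); the cone at (2, 7.5): at t=0.878 of its height the radius interpolates to r₁+(r₂−r₁)t = 4.609, giving a regular 32-gon of that circumradius (area = (32/2)·4.609²·sin(360°/32) = 66.30 mm²); Combining (union): only the cone at (2, 7.5) is present, so the union is just that shape — area = 66.30 mm²; (rotated 20° about Z; rotation is an isometry so areas/perimeters/island counts are preserved). So its area = 66.30 mm². Layer 36 is larger (211.11 vs 66.30 mm²).

layer 36 (z = 10.8 mm)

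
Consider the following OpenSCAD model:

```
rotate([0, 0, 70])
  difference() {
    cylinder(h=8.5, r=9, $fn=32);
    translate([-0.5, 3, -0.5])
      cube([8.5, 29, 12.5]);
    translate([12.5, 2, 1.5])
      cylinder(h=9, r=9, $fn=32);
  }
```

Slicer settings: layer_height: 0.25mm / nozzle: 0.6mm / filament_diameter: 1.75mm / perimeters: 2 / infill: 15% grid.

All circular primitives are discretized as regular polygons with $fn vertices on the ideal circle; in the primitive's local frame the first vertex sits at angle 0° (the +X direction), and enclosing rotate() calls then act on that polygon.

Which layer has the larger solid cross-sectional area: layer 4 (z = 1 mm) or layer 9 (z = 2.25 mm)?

Layer 4 (z = 1): the r=9 cylinder contributes a regular 32-gon of circumradius 9 (area = (32/2)·9.000²·sin(360°/32) = 252.84 mm²); the 8.5×29 cube at (-0.5, 3) contributes its full rectangle (area 246.50 mm²); the cylinder at (12.5, 2) is absent (z outside [1.5, 10.5]); After the difference (first − rest): starting from the r=9 cylinder (252.84 mm²), the 8.5×29 cube at (-0.5, 3) partially overlaps it — only the 39.54 mm² overlap (of its 246.50 mm²) is removed, clipping the outline — area = 213.30 mm²; (whole slice rotated 70° about Z — lengths, areas and connectivity unchanged). So its area = 213.30 mm². Layer 9 (z = 2.25): the r=9 cylinder gives a regular 32-gon of circumradius 9 (constant along its height) (area = (32/2)·9.000²·sin(360°/32) = 252.84 mm²); the cube at (-0.5, 3) (footprint 8.5×29) is included at this height (area 246.50 mm²); the r=9 cylinder at (12.5, 2) gives a regular 32-gon of circumradius 9 (constant along its height) (area = (32/2)·9.000²·sin(360°/32) = 252.84 mm²); Taking the first minus the rest: starting from the r=9 cylinder (252.84 mm²), the 8.5×29 cube at (-0.5, 3) partially overlaps it — only the 39.54 mm² overlap (of its 246.50 mm²) is removed, clipping the outline; the r=9 cylinder at (12.5, 2) partially overlaps it — only the 33.76 mm² overlap (of its 252.84 mm²) is removed, clipping the outline — area = 179.54 mm²; (whole slice rotated 70° about Z — lengths, areas and connectivity unchanged). So its area = 179.54 mm². Layer 4 is larger (213.30 vs 179.54 mm²).

layer 4 (z = 1 mm)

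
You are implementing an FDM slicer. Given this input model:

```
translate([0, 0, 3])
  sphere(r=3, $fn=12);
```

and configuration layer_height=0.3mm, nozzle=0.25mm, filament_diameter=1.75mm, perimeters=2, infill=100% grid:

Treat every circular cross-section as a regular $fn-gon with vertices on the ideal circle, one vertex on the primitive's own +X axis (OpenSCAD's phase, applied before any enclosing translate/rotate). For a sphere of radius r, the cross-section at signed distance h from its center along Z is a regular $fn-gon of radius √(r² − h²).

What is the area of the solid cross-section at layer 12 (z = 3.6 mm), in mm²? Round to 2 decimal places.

At z = 3.6 mm: the r=3 sphere contributes a regular 12-gon of circumradius √(3²−0.6²) = 2.939 (area = (12/2)·2.939²·sin(360°/12) = 25.92 mm²). Overall, the cross-section is a single solid region. Net area = 25.92 mm².

25.92 mm²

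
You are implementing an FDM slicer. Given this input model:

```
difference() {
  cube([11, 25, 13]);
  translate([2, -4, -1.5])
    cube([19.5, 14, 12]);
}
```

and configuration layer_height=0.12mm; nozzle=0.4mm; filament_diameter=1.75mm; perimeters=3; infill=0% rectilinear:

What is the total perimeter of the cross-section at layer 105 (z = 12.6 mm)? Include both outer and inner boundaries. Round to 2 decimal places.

At z = 12.6 mm: the cube is present — its section is the full 11×25 rectangle (perimeter 72.00 mm); the cube at (2, -4) does not reach this height (z outside [-1.5, 10.5]); Taking the first minus the rest: none of the subtracted shapes is present at this height, so the 11×25 cube is unchanged — boundary = 72.00 mm. Overall, the cross-section is a single solid region. Total boundary length (outer) = 72.00 mm.

72.00 mm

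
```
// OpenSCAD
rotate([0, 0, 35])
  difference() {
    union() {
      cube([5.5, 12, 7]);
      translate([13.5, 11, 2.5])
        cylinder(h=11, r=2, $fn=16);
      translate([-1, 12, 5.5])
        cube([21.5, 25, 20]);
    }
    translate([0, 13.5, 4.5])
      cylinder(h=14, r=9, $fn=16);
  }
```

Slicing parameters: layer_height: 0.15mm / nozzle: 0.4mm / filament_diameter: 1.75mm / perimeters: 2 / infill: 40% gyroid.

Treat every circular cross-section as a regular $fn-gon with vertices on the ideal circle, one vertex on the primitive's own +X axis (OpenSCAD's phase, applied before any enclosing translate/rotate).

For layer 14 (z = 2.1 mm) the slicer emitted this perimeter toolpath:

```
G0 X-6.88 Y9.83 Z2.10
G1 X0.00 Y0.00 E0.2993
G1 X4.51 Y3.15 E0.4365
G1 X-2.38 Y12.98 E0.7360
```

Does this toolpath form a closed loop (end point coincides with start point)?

no

Start point (G0): (-6.88, 9.83). End point (last G1): the path does not return to the start — open.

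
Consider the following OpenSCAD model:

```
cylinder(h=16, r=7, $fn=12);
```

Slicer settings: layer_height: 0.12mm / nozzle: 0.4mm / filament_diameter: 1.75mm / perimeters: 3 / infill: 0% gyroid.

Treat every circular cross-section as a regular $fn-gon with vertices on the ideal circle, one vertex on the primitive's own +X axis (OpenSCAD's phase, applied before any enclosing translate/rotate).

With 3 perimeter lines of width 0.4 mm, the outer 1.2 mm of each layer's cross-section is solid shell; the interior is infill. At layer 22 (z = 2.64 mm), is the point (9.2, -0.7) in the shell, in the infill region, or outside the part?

outside

At z = 2.64 mm: the r=7 cylinder contributes a regular 12-gon of circumradius 7. Overall, the cross-section is a single solid region. The nearest boundary edge runs (6.06, -3.50)→(7.00, 0.00); distance from the point to it = 2.31 mm. The point is not inside any of the regions above, so it lies outside the cross-section (2.31 mm from the nearest boundary).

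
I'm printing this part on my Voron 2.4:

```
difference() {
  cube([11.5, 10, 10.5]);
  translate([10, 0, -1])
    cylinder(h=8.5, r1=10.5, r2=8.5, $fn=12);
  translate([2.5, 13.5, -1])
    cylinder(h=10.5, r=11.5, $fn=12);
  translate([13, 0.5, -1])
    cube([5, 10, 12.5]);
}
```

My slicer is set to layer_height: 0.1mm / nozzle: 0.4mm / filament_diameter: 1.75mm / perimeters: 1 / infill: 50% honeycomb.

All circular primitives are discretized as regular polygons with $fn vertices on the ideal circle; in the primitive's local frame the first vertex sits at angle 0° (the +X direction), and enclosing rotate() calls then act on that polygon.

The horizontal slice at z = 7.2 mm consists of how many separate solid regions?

1

At z = 7.2 mm: the cube is present — its section is the full 11.5×10 rectangle; the cone at (10, 0) contributes a regular 12-gon of circumradius 8.571 (interpolated between r1=10.5 and r2=8.5 at t=0.965); the r=11.5 cylinder at (2.5, 13.5) gives a regular 12-gon of circumradius 11.5 (constant along its height); the cube at (13, 0.5) (footprint 5×10) is included at this height; After the difference (first − rest): starting from the 11.5×10 cube, the cone at (10, 0) partially overlaps it — only the 67.65 mm² overlap (of its 220.36 mm²) is removed, clipping the outline; the r=11.5 cylinder at (2.5, 13.5) partially overlaps it — only the 43.16 mm² overlap (of its 396.75 mm²) is removed, clipping the outline; the 5×10 cube at (13, 0.5) misses the remaining region (no effect) — 1 connected region. The result has 1 disconnected region.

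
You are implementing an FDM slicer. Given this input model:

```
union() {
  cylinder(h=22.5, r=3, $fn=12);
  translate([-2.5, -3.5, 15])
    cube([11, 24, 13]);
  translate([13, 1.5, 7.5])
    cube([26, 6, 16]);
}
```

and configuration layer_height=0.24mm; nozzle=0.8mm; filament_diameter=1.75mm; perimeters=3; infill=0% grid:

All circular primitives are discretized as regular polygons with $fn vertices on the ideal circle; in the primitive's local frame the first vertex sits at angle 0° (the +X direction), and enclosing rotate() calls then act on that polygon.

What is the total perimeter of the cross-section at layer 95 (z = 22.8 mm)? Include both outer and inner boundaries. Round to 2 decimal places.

134.00 mm

At z = 22.8 mm: the cylinder is not intersected at this z (z outside [0, 22.5]); the 11×24 cube at (-2.5, -3.5) contributes its full rectangle (perimeter 70.00 mm); the 26×6 cube at (13, 1.5) contributes its full rectangle (perimeter 64.00 mm); Merging all regions: the 2 present regions are separate (no shared area or edge), so areas and boundary lengths simply add and each stays a separate island — boundary = 134.00 mm. Overall, the cross-section has 2 separate islands. Total boundary length (outer) = 134.00 mm.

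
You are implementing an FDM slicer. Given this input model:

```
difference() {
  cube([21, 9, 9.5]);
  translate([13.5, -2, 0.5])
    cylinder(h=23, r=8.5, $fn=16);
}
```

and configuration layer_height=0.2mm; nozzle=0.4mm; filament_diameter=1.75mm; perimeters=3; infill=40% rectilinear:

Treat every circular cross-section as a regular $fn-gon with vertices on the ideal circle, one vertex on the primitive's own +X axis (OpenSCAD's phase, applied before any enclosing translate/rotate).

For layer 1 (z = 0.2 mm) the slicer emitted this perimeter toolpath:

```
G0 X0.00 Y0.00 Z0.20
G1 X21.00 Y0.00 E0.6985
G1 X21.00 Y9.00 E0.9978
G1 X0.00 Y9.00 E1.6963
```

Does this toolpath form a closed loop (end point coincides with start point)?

no

Start point (G0): (0.00, 0.00). End point (last G1): the path does not return to the start — open.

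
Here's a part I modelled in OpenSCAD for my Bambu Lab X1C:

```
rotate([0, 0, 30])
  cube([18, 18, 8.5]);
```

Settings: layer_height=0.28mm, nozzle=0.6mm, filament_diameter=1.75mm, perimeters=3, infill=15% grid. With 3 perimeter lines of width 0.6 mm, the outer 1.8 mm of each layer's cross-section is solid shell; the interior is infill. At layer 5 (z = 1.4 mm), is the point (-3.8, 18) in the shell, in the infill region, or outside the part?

shell

At z = 1.4 mm: the cube (footprint 18×18) is included at this height; (whole slice rotated 30° about Z — lengths, areas and connectivity unchanged). Overall, the cross-section is a single solid region. Undo the 30° rotation: the query point maps to (5.709, 17.488) in the un-rotated model frame. The nearest boundary edge runs (18.00, 18.00)→(0.00, 18.00); distance from the point to it = 0.51 mm. The point is inside the cross-section, 0.51 mm from the nearest boundary — within the 1.8 mm shell band (3 × 0.6).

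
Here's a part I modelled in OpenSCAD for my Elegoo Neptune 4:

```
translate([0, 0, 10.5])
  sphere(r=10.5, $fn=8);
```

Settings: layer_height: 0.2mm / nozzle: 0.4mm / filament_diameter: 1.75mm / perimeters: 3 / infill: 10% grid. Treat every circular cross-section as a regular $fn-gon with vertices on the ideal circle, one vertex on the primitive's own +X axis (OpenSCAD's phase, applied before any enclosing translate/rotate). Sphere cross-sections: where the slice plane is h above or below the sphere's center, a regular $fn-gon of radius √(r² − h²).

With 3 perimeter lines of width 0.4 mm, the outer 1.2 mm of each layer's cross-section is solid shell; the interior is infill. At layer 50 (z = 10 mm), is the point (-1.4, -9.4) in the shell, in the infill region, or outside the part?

shell

At z = 10 mm: the r=10.5 sphere slices to a regular 8-gon of circumradius 10.488 (√(r²−h²) with h=0.5 from center). Overall, the cross-section is a single solid region. The nearest boundary edge runs (-7.42, -7.42)→(-0.00, -10.49); distance from the point to it = 0.47 mm. The point is inside the cross-section, 0.47 mm from the nearest boundary — within the 1.2 mm shell band (3 × 0.4).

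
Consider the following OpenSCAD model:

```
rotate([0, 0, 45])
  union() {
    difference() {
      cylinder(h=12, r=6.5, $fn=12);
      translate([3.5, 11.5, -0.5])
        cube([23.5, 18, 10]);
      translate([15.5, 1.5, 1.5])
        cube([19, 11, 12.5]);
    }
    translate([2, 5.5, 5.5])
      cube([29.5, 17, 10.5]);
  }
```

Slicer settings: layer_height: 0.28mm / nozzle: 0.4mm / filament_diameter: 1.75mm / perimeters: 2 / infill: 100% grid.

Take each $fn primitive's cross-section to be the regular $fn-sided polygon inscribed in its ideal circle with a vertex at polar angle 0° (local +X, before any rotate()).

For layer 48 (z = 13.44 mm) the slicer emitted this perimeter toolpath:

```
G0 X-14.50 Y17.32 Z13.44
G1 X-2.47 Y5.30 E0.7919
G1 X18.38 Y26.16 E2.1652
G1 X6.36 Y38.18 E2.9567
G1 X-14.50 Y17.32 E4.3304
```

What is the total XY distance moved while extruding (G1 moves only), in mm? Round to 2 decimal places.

Sum the Euclidean lengths of each G1 segment: total = 93.00 mm.

93.00 mm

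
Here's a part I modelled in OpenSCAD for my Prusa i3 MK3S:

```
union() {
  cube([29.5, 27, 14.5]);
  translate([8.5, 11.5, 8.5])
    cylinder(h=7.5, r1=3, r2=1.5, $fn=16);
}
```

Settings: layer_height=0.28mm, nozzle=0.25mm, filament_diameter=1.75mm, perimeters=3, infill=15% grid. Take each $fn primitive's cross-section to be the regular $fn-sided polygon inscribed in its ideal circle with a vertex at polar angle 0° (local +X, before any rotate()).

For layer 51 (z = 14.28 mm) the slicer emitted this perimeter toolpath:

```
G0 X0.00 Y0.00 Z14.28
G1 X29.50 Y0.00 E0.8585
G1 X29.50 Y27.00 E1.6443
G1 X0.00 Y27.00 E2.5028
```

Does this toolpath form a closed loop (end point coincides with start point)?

Start point (G0): (0.00, 0.00). End point (last G1): the path does not return to the start — open.

no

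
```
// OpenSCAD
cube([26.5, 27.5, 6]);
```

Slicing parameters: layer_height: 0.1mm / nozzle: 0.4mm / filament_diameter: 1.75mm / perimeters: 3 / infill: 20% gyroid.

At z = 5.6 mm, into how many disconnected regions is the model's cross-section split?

1

At z = 5.6 mm: the cube is present — its section is the full 26.5×27.5 rectangle. The result has 1 disconnected region.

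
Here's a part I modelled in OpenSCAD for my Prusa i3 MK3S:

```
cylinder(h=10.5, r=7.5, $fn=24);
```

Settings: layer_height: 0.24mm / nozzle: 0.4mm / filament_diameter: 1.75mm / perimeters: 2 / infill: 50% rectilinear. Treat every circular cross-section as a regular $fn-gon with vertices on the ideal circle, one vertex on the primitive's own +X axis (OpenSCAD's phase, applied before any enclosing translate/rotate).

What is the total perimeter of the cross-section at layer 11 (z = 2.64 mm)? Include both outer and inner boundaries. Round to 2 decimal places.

At z = 2.64 mm: the r=7.5 cylinder contributes a regular 24-gon of circumradius 7.5 (perimeter = 2·24·7.500·sin(180°/24) = 46.99 mm). Overall, the cross-section is a single solid region. Total boundary length (outer) = 46.99 mm.

46.99 mm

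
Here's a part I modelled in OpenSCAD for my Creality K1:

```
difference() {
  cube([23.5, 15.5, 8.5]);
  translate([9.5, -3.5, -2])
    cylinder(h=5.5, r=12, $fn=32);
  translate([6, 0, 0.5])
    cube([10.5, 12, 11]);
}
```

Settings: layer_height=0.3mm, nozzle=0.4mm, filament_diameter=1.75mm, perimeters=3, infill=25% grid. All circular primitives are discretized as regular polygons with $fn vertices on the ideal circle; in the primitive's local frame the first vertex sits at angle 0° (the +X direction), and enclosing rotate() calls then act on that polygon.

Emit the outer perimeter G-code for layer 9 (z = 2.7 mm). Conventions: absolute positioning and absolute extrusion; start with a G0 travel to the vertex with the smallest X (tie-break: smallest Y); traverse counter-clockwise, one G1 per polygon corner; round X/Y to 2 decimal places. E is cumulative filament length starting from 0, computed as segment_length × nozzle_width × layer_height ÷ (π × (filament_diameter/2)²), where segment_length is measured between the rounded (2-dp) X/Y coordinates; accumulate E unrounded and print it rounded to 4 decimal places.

At z = 2.7 mm: the cube is present — its section is the full 23.5×15.5 rectangle; the cylinder at (9.5, -3.5): section is a regular 32-gon, circumradius r=12; the cube at (6, 0) (footprint 10.5×12) is included at this height; Taking the first minus the rest: starting from the 23.5×15.5 cube, the r=12 cylinder at (9.5, -3.5) partially overlaps it — only the 138.03 mm² overlap (of its 449.49 mm²) is removed, clipping the outline; the 10.5×12 cube at (6, 0) partially overlaps it — only the 42.81 mm² overlap (of its 126.00 mm²) is removed, clipping the outline — 1 connected region. The outline is a single polygon with 15 vertices. Extrusion per mm of travel: 0.4 × 0.3 / (π × 0.875²) = 0.049890. Accumulating E over each segment gives final E = 4.4365.

G0 X0.00 Y3.75 Z2.70
G1 X1.01 Y4.99 E0.0798
G1 X2.83 Y6.48 E0.1971
G1 X4.91 Y7.59 E0.3148
G1 X6.00 Y7.92 E0.3716
G1 X6.00 Y12.00 E0.5751
G1 X16.50 Y12.00 E1.0990
G1 X16.50 Y6.20 E1.3883
G1 X17.99 Y4.99 E1.4841
G1 X19.48 Y3.17 E1.6014
G1 X20.59 Y1.09 E1.7191
G1 X20.92 Y0.00 E1.7759
G1 X23.50 Y0.00 E1.9046
G1 X23.50 Y15.50 E2.6779
G1 X0.00 Y15.50 E3.8503
G1 X0.00 Y3.75 E4.4365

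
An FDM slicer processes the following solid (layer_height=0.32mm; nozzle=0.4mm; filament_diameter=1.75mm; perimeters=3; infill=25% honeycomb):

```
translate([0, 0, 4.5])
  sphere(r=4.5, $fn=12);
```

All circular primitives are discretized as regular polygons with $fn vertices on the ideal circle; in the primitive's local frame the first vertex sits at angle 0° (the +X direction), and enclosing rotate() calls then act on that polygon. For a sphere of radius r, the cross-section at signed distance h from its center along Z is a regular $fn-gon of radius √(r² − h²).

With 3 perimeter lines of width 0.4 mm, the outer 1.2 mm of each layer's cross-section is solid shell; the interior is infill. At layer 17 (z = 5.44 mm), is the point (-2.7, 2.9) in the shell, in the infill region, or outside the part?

At z = 5.44 mm: the sphere: section is a regular 12-gon, circumradius = √(r²−h²) = √(4.5²−0.94²) = 4.401. Overall, the cross-section is a single solid region. The nearest boundary edge runs (-2.20, 3.81)→(-3.81, 2.20); distance from the point to it = 0.29 mm. The point is inside the cross-section, 0.29 mm from the nearest boundary — within the 1.2 mm shell band (3 × 0.4).

shell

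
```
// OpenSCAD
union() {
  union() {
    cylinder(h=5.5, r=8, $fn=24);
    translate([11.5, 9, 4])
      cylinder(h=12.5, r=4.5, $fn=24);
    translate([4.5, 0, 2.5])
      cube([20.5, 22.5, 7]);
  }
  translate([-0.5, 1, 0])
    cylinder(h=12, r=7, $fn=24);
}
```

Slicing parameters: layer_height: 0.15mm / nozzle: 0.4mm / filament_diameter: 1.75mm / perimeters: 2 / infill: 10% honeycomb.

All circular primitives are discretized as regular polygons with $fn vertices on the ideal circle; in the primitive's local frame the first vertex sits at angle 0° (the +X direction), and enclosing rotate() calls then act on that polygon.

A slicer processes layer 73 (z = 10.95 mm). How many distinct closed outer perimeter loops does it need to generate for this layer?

At z = 10.95 mm: the cylinder does not reach this height (z outside [0, 5.5]); the cylinder at (11.5, 9): section is a regular 24-gon, circumradius r=4.5; the cube at (4.5, 0) is absent (z outside [2.5, 9.5]); Combining (union): only the r=4.5 cylinder at (11.5, 9) is present, so the union is just that shape — 1 connected region; the r=7 cylinder at (-0.5, 1) gives a regular 24-gon of circumradius 7 (constant along its height); Combining (union): the 2 present regions are separate (no shared area or edge), so areas and boundary lengths simply add and each stays a separate island — 2 connected regions. The result has 2 disconnected regions.

2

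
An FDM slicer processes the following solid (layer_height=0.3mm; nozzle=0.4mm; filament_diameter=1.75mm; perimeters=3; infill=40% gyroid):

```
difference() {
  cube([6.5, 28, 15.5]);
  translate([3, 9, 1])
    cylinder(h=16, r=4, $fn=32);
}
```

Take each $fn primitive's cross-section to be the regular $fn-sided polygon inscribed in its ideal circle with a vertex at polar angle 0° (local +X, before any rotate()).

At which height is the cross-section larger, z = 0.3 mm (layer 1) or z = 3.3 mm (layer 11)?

Layer 1 (z = 0.3): the cube (footprint 6.5×28) is included at this height (area 182.00 mm²); the cylinder at (3, 9) does not reach this height (z outside [1, 17]); After the difference (first − rest): none of the subtracted shapes is present at this height, so the 6.5×28 cube is unchanged — area = 182.00 mm². So its area = 182.00 mm². Layer 11 (z = 3.3): the cube is present — its section is the full 6.5×28 rectangle (area 182.00 mm²); the cylinder at (3, 9): section is a regular 32-gon, circumradius r=4 (area = (32/2)·4.000²·sin(360°/32) = 49.94 mm²); After the difference (first − rest): starting from the 6.5×28 cube (182.00 mm²), the r=4 cylinder at (3, 9) partially overlaps it — only the 45.14 mm² overlap (of its 49.94 mm²) is removed, clipping the outline — area = 136.86 mm². So its area = 136.86 mm². Layer 1 is larger (182.00 vs 136.86 mm²).

layer 1 (z = 0.3 mm)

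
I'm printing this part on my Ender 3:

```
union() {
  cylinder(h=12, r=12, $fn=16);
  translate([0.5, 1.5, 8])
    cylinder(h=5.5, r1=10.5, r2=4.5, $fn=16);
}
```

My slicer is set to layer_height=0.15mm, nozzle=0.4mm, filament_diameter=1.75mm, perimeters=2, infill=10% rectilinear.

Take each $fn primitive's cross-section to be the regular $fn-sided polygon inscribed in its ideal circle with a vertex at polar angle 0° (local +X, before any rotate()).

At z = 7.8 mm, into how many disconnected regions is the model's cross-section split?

1

At z = 7.8 mm: the r=12 cylinder contributes a regular 16-gon of circumradius 12; the cone at (0.5, 1.5) does not reach this height (z outside [8, 13.5]); Merging all regions: only the r=12 cylinder is present, so the union is just that shape — 1 connected region. The result has 1 disconnected region.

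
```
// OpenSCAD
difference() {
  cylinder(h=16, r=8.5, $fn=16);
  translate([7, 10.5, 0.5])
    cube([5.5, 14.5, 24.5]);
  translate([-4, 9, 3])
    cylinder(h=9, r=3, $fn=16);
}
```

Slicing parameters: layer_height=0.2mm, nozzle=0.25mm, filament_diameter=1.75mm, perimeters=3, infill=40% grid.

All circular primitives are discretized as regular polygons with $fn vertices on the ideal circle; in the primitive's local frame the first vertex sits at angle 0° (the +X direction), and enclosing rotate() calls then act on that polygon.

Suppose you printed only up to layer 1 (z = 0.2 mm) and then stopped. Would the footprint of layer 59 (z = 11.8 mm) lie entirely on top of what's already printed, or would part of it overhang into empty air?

Compare the two slices. At z = 0.2: the r=8.5 cylinder contributes a regular 16-gon of circumradius 8.5 (area = (16/2)·8.500²·sin(360°/16) = 221.19 mm²); the cube at (7, 10.5) is not intersected at this z (z outside [0.5, 25]); the cylinder at (-4, 9) does not reach this height (z outside [3, 12]); Taking the first minus the rest: none of the subtracted shapes is present at this height, so the r=8.5 cylinder is unchanged — area = 221.19 mm². At z = 11.8: the r=8.5 cylinder gives a regular 16-gon of circumradius 8.5 (constant along its height) (area = (16/2)·8.500²·sin(360°/16) = 221.19 mm²); the cube at (7, 10.5) (footprint 5.5×14.5) is included at this height (area 79.75 mm²); the cylinder at (-4, 9): section is a regular 16-gon, circumradius r=3 (area = (16/2)·3.000²·sin(360°/16) = 27.55 mm²); Subtracting the remaining from the first: starting from the r=8.5 cylinder (221.19 mm²), the 5.5×14.5 cube at (7, 10.5) misses the remaining region (no effect); the r=3 cylinder at (-4, 9) partially overlaps it — only the 4.85 mm² overlap (of its 27.55 mm²) is removed, clipping the outline — area = 216.34 mm². Checking containment: the cross-section at z = 11.8 is a subset of the cross-section at z = 0.2.

entirely on top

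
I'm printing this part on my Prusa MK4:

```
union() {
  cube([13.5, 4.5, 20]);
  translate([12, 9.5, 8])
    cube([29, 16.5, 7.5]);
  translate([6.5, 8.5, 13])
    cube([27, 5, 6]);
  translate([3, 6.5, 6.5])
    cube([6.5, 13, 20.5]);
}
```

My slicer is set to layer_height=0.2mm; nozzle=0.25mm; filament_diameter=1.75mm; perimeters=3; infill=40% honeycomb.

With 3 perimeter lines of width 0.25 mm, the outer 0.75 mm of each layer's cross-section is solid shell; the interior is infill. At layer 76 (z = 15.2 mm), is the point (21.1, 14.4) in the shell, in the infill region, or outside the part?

At z = 15.2 mm: the cube is present — its section is the full 13.5×4.5 rectangle; the cube at (12, 9.5) (footprint 29×16.5) is included at this height; the cube at (6.5, 8.5) is present — its section is the full 27×5 rectangle; the 6.5×13 cube at (3, 6.5) contributes its full rectangle; Combining (union): the regions partially overlap (shared area 101.00 mm²), so overlapping operands fuse into one piece — 2 connected regions. Overall, the cross-section has 2 separate islands. The nearest boundary edge runs (33.50, 8.50)→(9.50, 8.50); distance from the point to it = 5.90 mm. (Shell/infill is judged within the island containing the point — the largest one.) The point is inside the cross-section and 5.90 mm from the nearest boundary — more than the 0.75 mm shell width (3 × 0.25), so it's in the infill interior.

infill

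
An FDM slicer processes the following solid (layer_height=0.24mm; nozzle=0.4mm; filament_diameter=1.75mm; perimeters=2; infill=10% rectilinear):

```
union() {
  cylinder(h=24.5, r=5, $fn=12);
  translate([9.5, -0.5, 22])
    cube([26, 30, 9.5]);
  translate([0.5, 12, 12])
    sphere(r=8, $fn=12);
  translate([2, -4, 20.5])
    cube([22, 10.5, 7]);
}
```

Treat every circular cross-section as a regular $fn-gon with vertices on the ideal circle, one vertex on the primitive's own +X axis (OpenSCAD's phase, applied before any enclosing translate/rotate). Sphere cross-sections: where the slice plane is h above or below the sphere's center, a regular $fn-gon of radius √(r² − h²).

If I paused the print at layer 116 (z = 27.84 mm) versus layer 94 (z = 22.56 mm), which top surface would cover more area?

Layer 116 (z = 27.84): the cylinder does not reach this height (z outside [0, 24.5]); the 26×30 cube at (9.5, -0.5) contributes its full rectangle (area 780.00 mm²); the sphere at (0.5, 12) is absent (|z−center|=15.840 > r=8); the cube at (2, -4) is not intersected at this z (z outside [20.5, 27.5]); Merging all regions: only the 26×30 cube at (9.5, -0.5) is present, so the union is just that shape — area = 780.00 mm². So its area = 780.00 mm². Layer 94 (z = 22.56): the cylinder: section is a regular 12-gon, circumradius r=5 (area = (12/2)·5.000²·sin(360°/12) = 75.00 mm²); the 26×30 cube at (9.5, -0.5) contributes its full rectangle (area 780.00 mm²); the sphere at (0.5, 12) does not reach this height (|z−center|=10.560 > r=8); the cube at (2, -4) is present — its section is the full 22×10.5 rectangle (area 231.00 mm²); Merging all regions: the regions partially overlap — summed areas 1086.00 mm² minus the doubly-counted overlap 119.82 mm² gives 966.18 mm² — area = 966.18 mm². So its area = 966.18 mm². Layer 94 is larger (966.18 vs 780.00 mm²).

layer 94 (z = 22.56 mm)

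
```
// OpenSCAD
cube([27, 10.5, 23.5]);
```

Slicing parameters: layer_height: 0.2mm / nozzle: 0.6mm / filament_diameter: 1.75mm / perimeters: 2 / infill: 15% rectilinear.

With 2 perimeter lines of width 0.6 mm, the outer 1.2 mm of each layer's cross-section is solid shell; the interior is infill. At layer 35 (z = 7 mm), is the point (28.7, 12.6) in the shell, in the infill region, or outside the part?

At z = 7 mm: the cube is present — its section is the full 27×10.5 rectangle. Overall, the cross-section is a single solid region. The nearest boundary edge runs (27.00, 0.00)→(27.00, 10.50); distance from the point to it = 2.70 mm. The point is not inside any of the regions above, so it lies outside the cross-section (2.70 mm from the nearest boundary).

outside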